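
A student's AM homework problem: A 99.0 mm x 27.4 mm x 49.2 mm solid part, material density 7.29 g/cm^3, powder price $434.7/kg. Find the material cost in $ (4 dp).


V = 99.0 * 27.4 * 49.2 = 133459.92 mm^3 = 133.45992 cm^3
Mass = 133.45992 * 7.29 / 1000 = 0.97292282 kg
Cost = 0.97292282 * 434.7 = 422.9295 $


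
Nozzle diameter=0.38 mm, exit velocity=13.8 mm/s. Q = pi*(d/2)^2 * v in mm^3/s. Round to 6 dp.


A = pi*(0.38/2)^2 = 0.11341149 mm^2
Q = 0.11341149 * 13.8 = 1.565079 mm^3/s


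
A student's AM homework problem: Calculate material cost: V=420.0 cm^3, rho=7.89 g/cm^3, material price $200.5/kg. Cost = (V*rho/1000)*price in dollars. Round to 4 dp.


Mass = 420.0*7.89/1000 = 3.3138 kg
Cost = 3.3138 * 200.5 = 664.4169 $


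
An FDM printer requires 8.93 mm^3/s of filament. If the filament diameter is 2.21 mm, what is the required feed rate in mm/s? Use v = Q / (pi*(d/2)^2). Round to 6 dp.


A = pi*(2.21/2)^2 = 3.835963
v = 8.93 / 3.835963 = 2.327968 mm/s


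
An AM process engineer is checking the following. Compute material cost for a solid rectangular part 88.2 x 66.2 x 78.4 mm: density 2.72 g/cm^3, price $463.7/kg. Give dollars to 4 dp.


V = 88.2 * 66.2 * 78.4 = 457765.056 mm^3 = 457.765056 cm^3
Mass = 457.765056 * 2.72 / 1000 = 1.24512095 kg
Cost = 1.24512095 * 463.7 = 577.3626 $


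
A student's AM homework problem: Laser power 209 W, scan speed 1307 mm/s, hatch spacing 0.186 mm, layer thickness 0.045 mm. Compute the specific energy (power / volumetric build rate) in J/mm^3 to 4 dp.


Build rate = 1307 * 0.186 * 0.045 = 10.93959 mm^3/s
SE = 209 / 10.93959 = 19.1049 J/mm^3


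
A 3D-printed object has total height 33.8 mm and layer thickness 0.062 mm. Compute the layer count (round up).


Layers = ceil(33.8/0.062) = 546


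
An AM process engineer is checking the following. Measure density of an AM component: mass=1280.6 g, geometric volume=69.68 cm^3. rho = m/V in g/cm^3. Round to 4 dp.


rho = 1280.6 / 69.68 = 18.3783 g/cm^3


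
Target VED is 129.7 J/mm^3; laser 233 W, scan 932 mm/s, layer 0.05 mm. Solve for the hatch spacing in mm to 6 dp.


h = 233 / (129.7*932*0.05) = 0.038551 mm


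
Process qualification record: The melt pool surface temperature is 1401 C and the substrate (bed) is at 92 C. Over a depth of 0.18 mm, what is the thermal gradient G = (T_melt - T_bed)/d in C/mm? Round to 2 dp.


G = (1401-92)/0.18 = 7272.22 C/mm


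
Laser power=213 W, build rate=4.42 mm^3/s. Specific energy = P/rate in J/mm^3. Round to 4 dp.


SE = 213 / 4.42 = 48.19 J/mm^3


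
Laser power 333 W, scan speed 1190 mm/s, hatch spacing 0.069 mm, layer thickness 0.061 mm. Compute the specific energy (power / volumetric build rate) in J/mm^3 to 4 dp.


Build rate = 1190 * 0.069 * 0.061 = 5.00871 mm^3/s
SE = 333 / 5.00871 = 66.4842 J/mm^3


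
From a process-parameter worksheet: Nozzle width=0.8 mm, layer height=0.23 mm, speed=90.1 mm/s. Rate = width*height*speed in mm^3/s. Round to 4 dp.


Rate = 0.8 * 0.23 * 90.1 = 16.5784 mm^3/s


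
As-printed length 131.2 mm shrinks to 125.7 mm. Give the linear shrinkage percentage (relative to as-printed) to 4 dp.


Shrinkage = ((131.2-125.7)/131.2)*100 = 4.1921 %


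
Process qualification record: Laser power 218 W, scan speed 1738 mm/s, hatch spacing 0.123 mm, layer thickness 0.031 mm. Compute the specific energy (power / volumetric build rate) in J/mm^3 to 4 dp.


Build rate = 1738 * 0.123 * 0.031 = 6.626994 mm^3/s
SE = 218 / 6.626994 = 32.8958 J/mm^3


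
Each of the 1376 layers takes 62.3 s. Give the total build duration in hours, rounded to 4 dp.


t = 1376 * 62.3 / 3600 = 23.8124 hrs


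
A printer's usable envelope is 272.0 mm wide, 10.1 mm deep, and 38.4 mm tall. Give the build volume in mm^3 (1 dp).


V = 272.0 * 10.1 * 38.4 = 105492.5 mm^3


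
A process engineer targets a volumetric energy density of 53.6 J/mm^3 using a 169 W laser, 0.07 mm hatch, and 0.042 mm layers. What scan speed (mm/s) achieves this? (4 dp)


v = 169 / (53.6*0.07*0.042) = 1072.4439 mm/s


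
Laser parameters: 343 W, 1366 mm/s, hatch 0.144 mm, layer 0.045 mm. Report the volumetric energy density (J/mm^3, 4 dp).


E = 343 / (1366*0.144*0.045) = 38.7497 J/mm^3


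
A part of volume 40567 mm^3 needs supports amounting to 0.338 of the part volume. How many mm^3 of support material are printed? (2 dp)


V_support = 40567 * 0.338 = 13711.65 mm^3


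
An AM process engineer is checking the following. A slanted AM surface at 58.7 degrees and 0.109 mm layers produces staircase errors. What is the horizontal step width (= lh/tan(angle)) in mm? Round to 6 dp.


step = 0.109 / tan(58.7) = 0.066273 mm


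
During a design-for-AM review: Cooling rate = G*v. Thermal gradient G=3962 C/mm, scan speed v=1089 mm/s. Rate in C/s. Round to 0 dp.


CR = 3962 * 1089 = 4314618 C/s


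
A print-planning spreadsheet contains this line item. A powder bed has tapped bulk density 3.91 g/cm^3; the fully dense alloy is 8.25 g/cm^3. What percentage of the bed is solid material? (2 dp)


Packing = (3.91/8.25)*100 = 47.39 %


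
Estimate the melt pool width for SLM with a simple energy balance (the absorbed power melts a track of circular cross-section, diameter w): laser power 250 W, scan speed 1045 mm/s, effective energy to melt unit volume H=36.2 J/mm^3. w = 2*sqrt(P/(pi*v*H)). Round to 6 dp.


w = 2*sqrt(250/(pi*1045*36.2)) = 0.09173 mm


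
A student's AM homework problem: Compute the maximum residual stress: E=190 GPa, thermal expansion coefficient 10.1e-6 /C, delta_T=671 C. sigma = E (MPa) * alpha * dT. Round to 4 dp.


sigma = 190*1000 * 10.1e-6 * 671 = 1287.649 MPa


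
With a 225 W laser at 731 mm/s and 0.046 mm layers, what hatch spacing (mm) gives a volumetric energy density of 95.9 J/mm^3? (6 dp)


h = 225 / (95.9*731*0.046) = 0.069773 mm


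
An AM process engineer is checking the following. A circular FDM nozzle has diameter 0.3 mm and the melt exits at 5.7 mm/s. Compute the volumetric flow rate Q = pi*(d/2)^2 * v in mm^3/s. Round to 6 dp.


A = pi*(0.3/2)^2 = 0.07068583 mm^2
Q = 0.07068583 * 5.7 = 0.402909 mm^3/s


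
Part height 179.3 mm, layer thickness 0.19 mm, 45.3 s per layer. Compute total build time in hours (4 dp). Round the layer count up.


Layers = ceil(179.3/0.19) = 944
t = 944 * 45.3 / 3600 = 11.8787 hrs


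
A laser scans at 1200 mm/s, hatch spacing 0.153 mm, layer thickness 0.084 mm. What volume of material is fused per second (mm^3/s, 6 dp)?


Rate = 1200 * 0.153 * 0.084 = 15.4224 mm^3/s


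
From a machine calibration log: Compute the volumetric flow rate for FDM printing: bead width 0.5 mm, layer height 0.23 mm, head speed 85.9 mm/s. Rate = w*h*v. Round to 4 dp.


Rate = 0.5 * 0.23 * 85.9 = 9.8785 mm^3/s


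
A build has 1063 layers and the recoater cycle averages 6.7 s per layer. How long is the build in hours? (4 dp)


t = 1063 * 6.7 / 3600 = 1.9784 hrs


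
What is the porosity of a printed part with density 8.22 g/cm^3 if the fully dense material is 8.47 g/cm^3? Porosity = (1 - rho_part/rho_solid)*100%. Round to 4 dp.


Porosity = (1-8.22/8.47)*100 = 2.9516 %


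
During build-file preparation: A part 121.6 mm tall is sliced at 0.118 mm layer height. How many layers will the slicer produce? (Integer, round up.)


Layers = ceil(121.6/0.118) = 1031


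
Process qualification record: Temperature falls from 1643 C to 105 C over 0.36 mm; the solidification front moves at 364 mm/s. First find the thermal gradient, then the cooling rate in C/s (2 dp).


G = (1643-105)/0.36 = 4272.22222222 C/mm
CR = 4272.22222222 * 364 = 1555088.89 C/s


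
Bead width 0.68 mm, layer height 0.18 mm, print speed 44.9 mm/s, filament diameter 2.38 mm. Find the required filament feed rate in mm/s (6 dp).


Q = 0.68 * 0.18 * 44.9 = 5.49576 mm^3/s
A_fil = pi*(2.38/2)^2 = 4.44880936 mm^2
v_feed = 5.49576 / 4.44880936 = 1.235333 mm/s


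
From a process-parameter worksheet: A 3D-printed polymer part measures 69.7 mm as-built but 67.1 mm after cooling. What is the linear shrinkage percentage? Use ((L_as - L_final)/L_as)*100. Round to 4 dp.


Shrinkage = ((69.7-67.1)/69.7)*100 = 3.7303 %


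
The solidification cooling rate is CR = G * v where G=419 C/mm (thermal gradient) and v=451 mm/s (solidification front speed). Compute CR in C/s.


CR = 419 * 451 = 188969 C/s


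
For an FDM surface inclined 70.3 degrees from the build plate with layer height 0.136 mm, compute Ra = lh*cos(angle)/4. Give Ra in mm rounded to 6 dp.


Ra = 0.136 * cos(70.3) / 4 = 0.011461 mm


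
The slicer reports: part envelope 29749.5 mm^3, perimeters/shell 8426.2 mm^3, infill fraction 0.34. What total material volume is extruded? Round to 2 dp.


V_infill = (29749.5 - 8426.2) * 0.34 = 7249.92
V_total = 8426.2 + 7249.92 = 15676.12 mm^3


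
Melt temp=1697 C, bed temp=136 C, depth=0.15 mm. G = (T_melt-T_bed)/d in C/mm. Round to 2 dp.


G = (1697-136)/0.15 = 10406.67 C/mm


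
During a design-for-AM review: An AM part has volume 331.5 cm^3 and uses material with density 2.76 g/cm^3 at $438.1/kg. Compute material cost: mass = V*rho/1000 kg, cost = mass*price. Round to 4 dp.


Mass = 331.5*2.76/1000 = 0.91494 kg
Cost = 0.91494 * 438.1 = 400.8352 $


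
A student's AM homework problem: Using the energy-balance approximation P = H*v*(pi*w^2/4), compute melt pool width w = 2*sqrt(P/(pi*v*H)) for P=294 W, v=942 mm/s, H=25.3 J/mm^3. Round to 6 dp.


w = 2*sqrt(294/(pi*942*25.3)) = 0.125327 mm


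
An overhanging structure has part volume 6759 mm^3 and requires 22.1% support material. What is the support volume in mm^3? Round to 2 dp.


V_support = 6759 * 0.221 = 1493.74 mm^3


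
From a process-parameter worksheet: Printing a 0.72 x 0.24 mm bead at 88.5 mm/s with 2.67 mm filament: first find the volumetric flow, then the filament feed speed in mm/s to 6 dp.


Q = 0.72 * 0.24 * 88.5 = 15.2928 mm^3/s
A_fil = pi*(2.67/2)^2 = 5.59902497 mm^2
v_feed = 15.2928 / 5.59902497 = 2.731333 mm/s


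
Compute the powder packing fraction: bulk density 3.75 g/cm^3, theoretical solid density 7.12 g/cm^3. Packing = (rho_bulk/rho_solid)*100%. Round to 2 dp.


Packing = (3.75/7.12)*100 = 52.67 %


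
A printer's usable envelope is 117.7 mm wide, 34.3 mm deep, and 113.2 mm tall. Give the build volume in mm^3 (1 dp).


V = 117.7 * 34.3 * 113.2 = 457000.9 mm^3


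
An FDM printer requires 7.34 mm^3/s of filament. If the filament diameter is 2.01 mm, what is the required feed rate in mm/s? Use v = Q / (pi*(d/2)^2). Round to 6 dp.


A = pi*(2.01/2)^2 = 3.173087
v = 7.34 / 3.173087 = 2.313205 mm/s


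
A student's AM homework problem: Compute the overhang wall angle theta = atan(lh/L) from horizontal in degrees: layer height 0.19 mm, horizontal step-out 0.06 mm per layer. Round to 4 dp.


angle = atan(0.19/0.06) = 72.4744 degrees


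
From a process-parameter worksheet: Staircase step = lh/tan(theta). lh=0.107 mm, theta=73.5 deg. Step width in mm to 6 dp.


step = 0.107 / tan(73.5) = 0.031695 mm


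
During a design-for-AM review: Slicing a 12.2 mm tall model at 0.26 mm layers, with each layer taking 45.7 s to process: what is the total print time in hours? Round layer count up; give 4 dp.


Layers = ceil(12.2/0.26) = 47
t = 47 * 45.7 / 3600 = 0.5966 hrs


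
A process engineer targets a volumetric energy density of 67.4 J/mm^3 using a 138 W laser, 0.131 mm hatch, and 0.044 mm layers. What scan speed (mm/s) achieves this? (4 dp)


v = 138 / (67.4*0.131*0.044) = 355.2182 mm/s


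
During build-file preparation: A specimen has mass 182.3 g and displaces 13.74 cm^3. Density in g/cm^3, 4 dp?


rho = 182.3 / 13.74 = 13.2678 g/cm^3


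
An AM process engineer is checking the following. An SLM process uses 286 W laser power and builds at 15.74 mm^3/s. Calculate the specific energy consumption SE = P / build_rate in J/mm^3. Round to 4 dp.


SE = 286 / 15.74 = 18.1703 J/mm^3


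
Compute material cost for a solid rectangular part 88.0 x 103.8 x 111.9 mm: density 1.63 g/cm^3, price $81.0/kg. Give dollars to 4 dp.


V = 88.0 * 103.8 * 111.9 = 1022139.36 mm^3 = 1022.13936 cm^3
Mass = 1022.13936 * 1.63 / 1000 = 1.66608716 kg
Cost = 1.66608716 * 81.0 = 134.9531 $


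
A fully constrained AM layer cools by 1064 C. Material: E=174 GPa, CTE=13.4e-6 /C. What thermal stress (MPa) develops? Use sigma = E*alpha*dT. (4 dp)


sigma = 174*1000 * 13.4e-6 * 1064 = 2480.8224 MPa


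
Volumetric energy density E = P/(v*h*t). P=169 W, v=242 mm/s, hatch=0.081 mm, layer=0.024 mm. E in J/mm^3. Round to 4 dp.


E = 169 / (242*0.081*0.024) = 359.2321 J/mm^3


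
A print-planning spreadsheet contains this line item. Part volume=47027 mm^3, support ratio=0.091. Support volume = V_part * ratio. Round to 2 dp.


V_support = 47027 * 0.091 = 4279.46 mm^3


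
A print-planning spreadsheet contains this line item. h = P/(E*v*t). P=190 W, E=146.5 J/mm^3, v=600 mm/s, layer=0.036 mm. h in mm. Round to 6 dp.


h = 190 / (146.5*600*0.036) = 0.060043 mm


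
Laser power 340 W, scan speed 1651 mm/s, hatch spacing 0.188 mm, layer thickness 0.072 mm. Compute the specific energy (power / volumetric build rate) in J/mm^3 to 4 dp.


Build rate = 1651 * 0.188 * 0.072 = 22.347936 mm^3/s
SE = 340 / 22.347936 = 15.2139 J/mm^3


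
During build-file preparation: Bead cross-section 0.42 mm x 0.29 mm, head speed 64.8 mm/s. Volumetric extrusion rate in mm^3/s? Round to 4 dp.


Rate = 0.42 * 0.29 * 64.8 = 7.8926 mm^3/s


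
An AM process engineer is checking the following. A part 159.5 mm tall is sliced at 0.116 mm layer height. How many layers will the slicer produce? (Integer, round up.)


Layers = ceil(159.5/0.116) = 1375


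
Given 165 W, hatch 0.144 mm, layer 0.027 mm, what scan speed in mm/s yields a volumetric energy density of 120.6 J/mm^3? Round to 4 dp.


v = 165 / (120.6*0.144*0.027) = 351.8928 mm/s


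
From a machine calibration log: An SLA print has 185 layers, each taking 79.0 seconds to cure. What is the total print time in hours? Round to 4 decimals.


t = 185 * 79.0 / 3600 = 4.0597 hrs


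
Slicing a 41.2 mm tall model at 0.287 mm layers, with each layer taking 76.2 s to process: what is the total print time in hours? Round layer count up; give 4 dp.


Layers = ceil(41.2/0.287) = 144
t = 144 * 76.2 / 3600 = 3.048 hrs


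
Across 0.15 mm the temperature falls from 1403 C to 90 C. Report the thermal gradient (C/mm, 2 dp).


G = (1403-90)/0.15 = 8753.33 C/mm


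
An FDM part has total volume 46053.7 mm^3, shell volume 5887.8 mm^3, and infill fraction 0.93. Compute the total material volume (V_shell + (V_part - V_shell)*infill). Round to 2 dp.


V_infill = (46053.7 - 5887.8) * 0.93 = 37354.29
V_total = 5887.8 + 37354.29 = 43242.09 mm^3


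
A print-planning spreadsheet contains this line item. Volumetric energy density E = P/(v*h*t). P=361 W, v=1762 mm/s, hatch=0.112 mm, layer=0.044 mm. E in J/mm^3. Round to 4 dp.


E = 361 / (1762*0.112*0.044) = 41.5748 J/mm^3


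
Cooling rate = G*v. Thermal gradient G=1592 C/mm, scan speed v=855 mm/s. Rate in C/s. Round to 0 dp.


CR = 1592 * 855 = 1361160 C/s


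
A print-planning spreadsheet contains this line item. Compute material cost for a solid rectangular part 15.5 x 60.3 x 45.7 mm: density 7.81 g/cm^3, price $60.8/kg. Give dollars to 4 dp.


V = 15.5 * 60.3 * 45.7 = 42713.505 mm^3 = 42.713505 cm^3
Mass = 42.713505 * 7.81 / 1000 = 0.33359247 kg
Cost = 0.33359247 * 60.8 = 20.2824 $


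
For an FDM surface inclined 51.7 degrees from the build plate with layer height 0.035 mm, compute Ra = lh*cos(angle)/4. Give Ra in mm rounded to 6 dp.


Ra = 0.035 * cos(51.7) / 4 = 0.005423 mm


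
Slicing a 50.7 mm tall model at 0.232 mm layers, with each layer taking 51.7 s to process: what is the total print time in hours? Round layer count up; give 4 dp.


Layers = ceil(50.7/0.232) = 219
t = 219 * 51.7 / 3600 = 3.1451 hrs


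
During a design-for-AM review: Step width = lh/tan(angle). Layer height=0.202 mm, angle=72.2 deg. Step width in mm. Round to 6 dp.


step = 0.202 / tan(72.2) = 0.064855 mm


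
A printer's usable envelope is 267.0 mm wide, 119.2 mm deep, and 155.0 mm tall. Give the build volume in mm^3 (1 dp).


V = 267.0 * 119.2 * 155.0 = 4933092.0 mm^3


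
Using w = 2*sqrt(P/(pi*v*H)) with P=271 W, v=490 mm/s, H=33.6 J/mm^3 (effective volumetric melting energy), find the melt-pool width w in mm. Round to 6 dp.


w = 2*sqrt(271/(pi*490*33.6)) = 0.144768 mm


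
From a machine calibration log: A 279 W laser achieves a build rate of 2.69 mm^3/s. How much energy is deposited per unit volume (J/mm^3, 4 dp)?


SE = 279 / 2.69 = 103.7175 J/mm^3


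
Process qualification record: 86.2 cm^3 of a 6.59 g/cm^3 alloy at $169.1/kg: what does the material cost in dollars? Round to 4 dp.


Mass = 86.2*6.59/1000 = 0.568058 kg
Cost = 0.568058 * 169.1 = 96.0586 $


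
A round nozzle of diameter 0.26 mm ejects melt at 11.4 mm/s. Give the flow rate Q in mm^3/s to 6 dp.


A = pi*(0.26/2)^2 = 0.05309292 mm^2
Q = 0.05309292 * 11.4 = 0.605259 mm^3/s


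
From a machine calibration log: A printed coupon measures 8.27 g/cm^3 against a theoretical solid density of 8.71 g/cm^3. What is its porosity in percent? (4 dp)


Porosity = (1-8.27/8.71)*100 = 5.0517 %


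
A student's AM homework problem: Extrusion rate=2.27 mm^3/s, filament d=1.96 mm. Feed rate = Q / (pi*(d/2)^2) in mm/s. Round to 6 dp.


A = pi*(1.96/2)^2 = 3.017186
v = 2.27 / 3.017186 = 0.752357 mm/s


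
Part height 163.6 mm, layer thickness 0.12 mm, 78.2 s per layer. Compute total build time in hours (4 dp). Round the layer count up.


Layers = ceil(163.6/0.12) = 1364
t = 1364 * 78.2 / 3600 = 29.6291 hrs


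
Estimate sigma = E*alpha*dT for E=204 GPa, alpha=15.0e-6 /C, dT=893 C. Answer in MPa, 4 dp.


sigma = 204*1000 * 15.0e-6 * 893 = 2732.58 MPa


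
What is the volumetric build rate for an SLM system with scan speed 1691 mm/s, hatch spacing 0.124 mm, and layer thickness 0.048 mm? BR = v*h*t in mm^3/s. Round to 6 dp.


Rate = 1691 * 0.124 * 0.048 = 10.064832 mm^3/s


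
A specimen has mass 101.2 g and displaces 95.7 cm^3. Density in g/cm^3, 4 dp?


rho = 101.2 / 95.7 = 1.0575 g/cm^3


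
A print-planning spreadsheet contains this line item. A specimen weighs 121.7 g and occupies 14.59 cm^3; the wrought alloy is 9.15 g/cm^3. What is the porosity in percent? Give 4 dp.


rho_part = 121.7 / 14.59 = 8.34132968 g/cm^3
Porosity = (1 - 8.34132968/9.15)*100 = 8.8379 %


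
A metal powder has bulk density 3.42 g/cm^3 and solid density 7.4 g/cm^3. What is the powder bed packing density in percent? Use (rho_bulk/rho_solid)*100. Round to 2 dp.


Packing = (3.42/7.4)*100 = 46.22 %


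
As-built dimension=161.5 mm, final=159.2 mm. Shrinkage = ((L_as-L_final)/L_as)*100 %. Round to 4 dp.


Shrinkage = ((161.5-159.2)/161.5)*100 = 1.4241 %


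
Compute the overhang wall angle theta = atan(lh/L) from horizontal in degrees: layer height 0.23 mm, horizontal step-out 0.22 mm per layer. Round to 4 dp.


angle = atan(0.23/0.22) = 46.273 degrees


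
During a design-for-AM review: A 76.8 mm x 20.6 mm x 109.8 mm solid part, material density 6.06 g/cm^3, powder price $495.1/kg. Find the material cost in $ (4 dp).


V = 76.8 * 20.6 * 109.8 = 173712.384 mm^3 = 173.712384 cm^3
Mass = 173.712384 * 6.06 / 1000 = 1.05269705 kg
Cost = 1.05269705 * 495.1 = 521.1903 $


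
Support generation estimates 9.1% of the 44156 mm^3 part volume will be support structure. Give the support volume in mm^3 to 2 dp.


V_support = 44156 * 0.091 = 4018.2 mm^3


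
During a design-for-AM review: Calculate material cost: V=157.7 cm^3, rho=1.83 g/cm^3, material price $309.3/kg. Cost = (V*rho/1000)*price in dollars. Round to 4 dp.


Mass = 157.7*1.83/1000 = 0.288591 kg
Cost = 0.288591 * 309.3 = 89.2612 $


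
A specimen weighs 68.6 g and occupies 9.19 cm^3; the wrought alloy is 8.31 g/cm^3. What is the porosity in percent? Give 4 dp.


rho_part = 68.6 / 9.19 = 7.46463547 g/cm^3
Porosity = (1 - 7.46463547/8.31)*100 = 10.1729 %


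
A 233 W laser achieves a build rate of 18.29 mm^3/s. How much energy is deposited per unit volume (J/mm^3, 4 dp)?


SE = 233 / 18.29 = 12.7392 J/mm^3


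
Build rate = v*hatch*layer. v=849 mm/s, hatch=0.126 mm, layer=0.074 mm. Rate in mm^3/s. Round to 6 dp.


Rate = 849 * 0.126 * 0.074 = 7.916076 mm^3/s


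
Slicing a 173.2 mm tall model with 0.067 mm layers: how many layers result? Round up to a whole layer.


Layers = ceil(173.2/0.067) = 2586


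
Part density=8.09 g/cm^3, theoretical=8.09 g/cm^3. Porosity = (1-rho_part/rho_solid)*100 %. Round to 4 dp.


Porosity = (1-8.09/8.09)*100 = 0.0 %


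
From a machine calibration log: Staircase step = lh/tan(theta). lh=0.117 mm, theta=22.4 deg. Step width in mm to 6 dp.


step = 0.117 / tan(22.4) = 0.283863 mm


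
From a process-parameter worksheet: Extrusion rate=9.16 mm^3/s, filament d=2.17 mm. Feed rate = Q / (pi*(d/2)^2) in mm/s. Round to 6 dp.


A = pi*(2.17/2)^2 = 3.698361
v = 9.16 / 3.698361 = 2.476773 mm/s


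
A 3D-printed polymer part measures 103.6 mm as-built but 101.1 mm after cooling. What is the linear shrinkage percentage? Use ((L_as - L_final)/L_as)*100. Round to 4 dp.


Shrinkage = ((103.6-101.1)/103.6)*100 = 2.4131 %


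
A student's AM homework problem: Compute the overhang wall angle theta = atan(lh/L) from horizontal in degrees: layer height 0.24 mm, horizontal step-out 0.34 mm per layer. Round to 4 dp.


angle = atan(0.24/0.34) = 35.2176 degrees


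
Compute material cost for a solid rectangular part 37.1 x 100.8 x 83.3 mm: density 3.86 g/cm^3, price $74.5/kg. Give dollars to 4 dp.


V = 37.1 * 100.8 * 83.3 = 311515.344 mm^3 = 311.515344 cm^3
Mass = 311.515344 * 3.86 / 1000 = 1.20244923 kg
Cost = 1.20244923 * 74.5 = 89.5825 $


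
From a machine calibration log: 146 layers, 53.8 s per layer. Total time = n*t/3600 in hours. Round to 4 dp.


t = 146 * 53.8 / 3600 = 2.1819 hrs


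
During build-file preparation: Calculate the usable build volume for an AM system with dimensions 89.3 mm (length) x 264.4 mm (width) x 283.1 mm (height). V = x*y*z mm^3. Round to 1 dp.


V = 89.3 * 264.4 * 283.1 = 6684251.5 mm^3


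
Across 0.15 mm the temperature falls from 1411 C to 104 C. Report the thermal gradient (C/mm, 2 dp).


G = (1411-104)/0.15 = 8713.33 C/mm


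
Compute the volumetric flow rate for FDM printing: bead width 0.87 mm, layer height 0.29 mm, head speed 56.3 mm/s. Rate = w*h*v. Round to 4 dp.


Rate = 0.87 * 0.29 * 56.3 = 14.2045 mm^3/s


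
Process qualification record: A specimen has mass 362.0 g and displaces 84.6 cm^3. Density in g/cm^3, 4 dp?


rho = 362.0 / 84.6 = 4.279 g/cm^3


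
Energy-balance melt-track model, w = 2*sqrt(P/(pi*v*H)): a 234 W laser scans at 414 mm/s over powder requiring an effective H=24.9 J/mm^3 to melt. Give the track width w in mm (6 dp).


w = 2*sqrt(234/(pi*414*24.9)) = 0.170006 mm


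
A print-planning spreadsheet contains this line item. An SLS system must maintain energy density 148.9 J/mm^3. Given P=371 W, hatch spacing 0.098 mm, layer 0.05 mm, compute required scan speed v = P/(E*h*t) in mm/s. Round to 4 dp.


v = 371 / (148.9*0.098*0.05) = 508.4908 mm/s


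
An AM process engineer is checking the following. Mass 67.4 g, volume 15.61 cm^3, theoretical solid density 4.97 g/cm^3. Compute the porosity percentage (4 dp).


rho_part = 67.4 / 15.61 = 4.31774504 g/cm^3
Porosity = (1 - 4.31774504/4.97)*100 = 13.1238 %


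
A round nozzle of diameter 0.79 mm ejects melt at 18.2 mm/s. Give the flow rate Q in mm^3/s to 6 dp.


A = pi*(0.79/2)^2 = 0.49016699 mm^2
Q = 0.49016699 * 18.2 = 8.921039 mm^3/s


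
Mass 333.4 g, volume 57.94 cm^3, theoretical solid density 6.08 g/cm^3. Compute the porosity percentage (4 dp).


rho_part = 333.4 / 57.94 = 5.75422851 g/cm^3
Porosity = (1 - 5.75422851/6.08)*100 = 5.3581 %


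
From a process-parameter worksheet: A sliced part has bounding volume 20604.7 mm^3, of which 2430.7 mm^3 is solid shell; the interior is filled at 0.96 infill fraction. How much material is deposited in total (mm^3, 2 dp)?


V_infill = (20604.7 - 2430.7) * 0.96 = 17447.04
V_total = 2430.7 + 17447.04 = 19877.74 mm^3


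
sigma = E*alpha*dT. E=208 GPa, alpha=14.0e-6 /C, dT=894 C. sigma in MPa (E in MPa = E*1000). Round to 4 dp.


sigma = 208*1000 * 14.0e-6 * 894 = 2603.328 MPa


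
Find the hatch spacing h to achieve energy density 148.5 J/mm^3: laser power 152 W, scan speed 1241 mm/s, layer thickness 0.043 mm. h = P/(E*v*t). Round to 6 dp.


h = 152 / (148.5*1241*0.043) = 0.019181 mm


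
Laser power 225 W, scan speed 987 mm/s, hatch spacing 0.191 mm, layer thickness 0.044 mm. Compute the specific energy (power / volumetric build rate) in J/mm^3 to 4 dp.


Build rate = 987 * 0.191 * 0.044 = 8.294748 mm^3/s
SE = 225 / 8.294748 = 27.1256 J/mm^3


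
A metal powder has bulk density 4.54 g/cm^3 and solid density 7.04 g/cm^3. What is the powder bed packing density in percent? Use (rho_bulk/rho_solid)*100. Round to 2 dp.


Packing = (4.54/7.04)*100 = 64.49 %


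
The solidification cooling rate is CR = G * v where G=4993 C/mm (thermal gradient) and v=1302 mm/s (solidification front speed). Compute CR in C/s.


CR = 4993 * 1302 = 6500886 C/s


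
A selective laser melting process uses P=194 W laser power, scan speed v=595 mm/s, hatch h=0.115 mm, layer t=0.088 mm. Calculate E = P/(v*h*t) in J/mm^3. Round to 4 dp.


E = 194 / (595*0.115*0.088) = 32.2184 J/mm^3


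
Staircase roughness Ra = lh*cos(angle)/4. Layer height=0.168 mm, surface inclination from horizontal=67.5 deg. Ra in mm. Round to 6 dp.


Ra = 0.168 * cos(67.5) / 4 = 0.016073 mm


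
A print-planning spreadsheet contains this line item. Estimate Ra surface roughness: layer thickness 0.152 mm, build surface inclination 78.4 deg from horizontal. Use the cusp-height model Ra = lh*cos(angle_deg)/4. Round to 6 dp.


Ra = 0.152 * cos(78.4) / 4 = 0.007641 mm


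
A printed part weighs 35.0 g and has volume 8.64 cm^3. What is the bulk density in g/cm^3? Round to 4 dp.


rho = 35.0 / 8.64 = 4.0509 g/cm^3


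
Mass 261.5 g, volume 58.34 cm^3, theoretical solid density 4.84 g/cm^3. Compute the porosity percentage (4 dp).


rho_part = 261.5 / 58.34 = 4.48234487 g/cm^3
Porosity = (1 - 4.48234487/4.84)*100 = 7.3896 %


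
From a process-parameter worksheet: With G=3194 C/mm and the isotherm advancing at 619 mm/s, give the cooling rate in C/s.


CR = 3194 * 619 = 1977086 C/s


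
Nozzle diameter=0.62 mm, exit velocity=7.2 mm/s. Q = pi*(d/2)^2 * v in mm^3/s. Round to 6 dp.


A = pi*(0.62/2)^2 = 0.30190705 mm^2
Q = 0.30190705 * 7.2 = 2.173731 mm^3/s


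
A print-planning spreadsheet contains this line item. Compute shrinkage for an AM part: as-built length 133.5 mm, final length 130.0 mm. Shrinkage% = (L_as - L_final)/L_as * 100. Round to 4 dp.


Shrinkage = ((133.5-130.0)/133.5)*100 = 2.6217 %


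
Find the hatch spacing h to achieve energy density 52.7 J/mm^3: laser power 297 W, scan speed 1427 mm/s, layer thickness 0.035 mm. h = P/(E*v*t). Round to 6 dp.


h = 297 / (52.7*1427*0.035) = 0.112838 mm


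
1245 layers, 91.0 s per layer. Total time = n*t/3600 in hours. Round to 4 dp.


t = 1245 * 91.0 / 3600 = 31.4708 hrs


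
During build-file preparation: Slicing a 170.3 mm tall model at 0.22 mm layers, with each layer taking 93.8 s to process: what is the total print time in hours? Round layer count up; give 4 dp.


Layers = ceil(170.3/0.22) = 775
t = 775 * 93.8 / 3600 = 20.1931 hrs


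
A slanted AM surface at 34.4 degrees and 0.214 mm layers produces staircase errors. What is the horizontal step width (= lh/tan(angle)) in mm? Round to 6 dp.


step = 0.214 / tan(34.4) = 0.312539 mm


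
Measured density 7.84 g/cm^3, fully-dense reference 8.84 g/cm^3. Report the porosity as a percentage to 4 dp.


Porosity = (1-7.84/8.84)*100 = 11.3122 %


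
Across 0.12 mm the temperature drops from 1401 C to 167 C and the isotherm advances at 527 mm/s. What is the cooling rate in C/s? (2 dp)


G = (1401-167)/0.12 = 10283.33333333 C/mm
CR = 10283.33333333 * 527 = 5419316.67 C/s


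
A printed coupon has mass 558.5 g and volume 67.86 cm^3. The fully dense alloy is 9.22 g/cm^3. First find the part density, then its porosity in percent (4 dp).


rho_part = 558.5 / 67.86 = 8.23017978 g/cm^3
Porosity = (1 - 8.23017978/9.22)*100 = 10.7356 %


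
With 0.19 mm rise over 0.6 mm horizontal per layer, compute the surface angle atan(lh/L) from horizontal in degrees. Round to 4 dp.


angle = atan(0.19/0.6) = 17.5713 degrees


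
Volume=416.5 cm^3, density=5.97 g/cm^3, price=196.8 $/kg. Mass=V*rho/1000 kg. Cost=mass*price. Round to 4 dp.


Mass = 416.5*5.97/1000 = 2.486505 kg
Cost = 2.486505 * 196.8 = 489.3442 $


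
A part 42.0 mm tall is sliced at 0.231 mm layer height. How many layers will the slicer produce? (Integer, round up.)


Layers = ceil(42.0/0.231) = 182


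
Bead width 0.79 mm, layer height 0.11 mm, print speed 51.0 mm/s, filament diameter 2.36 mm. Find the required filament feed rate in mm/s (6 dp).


Q = 0.79 * 0.11 * 51.0 = 4.4319 mm^3/s
A_fil = pi*(2.36/2)^2 = 4.37435361 mm^2
v_feed = 4.4319 / 4.37435361 = 1.013155 mm/s


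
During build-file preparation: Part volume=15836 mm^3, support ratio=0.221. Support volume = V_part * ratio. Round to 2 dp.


V_support = 15836 * 0.221 = 3499.76 mm^3


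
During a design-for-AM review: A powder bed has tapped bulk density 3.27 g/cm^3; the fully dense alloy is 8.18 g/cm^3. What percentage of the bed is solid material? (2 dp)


Packing = (3.27/8.18)*100 = 39.98 %


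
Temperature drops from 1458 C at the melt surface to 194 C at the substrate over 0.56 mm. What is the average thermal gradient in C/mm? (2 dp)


G = (1458-194)/0.56 = 2257.14 C/mm


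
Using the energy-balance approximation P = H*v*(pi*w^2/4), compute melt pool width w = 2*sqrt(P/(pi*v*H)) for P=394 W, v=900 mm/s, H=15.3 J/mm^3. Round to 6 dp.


w = 2*sqrt(394/(pi*900*15.3)) = 0.190869 mm


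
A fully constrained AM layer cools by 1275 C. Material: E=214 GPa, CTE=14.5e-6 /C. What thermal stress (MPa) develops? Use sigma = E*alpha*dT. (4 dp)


sigma = 214*1000 * 14.5e-6 * 1275 = 3956.325 MPa


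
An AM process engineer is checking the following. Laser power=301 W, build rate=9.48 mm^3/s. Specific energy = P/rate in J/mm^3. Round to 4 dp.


SE = 301 / 9.48 = 31.7511 J/mm^3


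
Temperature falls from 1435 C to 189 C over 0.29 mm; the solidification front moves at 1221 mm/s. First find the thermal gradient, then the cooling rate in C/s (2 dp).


G = (1435-189)/0.29 = 4296.55172414 C/mm
CR = 4296.55172414 * 1221 = 5246089.66 C/s


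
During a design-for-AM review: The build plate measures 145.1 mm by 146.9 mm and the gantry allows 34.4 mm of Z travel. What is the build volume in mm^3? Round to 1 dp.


V = 145.1 * 146.9 * 34.4 = 733242.5 mm^3


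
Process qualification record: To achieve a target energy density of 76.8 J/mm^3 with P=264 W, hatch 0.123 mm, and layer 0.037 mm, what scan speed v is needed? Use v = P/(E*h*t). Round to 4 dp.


v = 264 / (76.8*0.123*0.037) = 755.3285 mm/s


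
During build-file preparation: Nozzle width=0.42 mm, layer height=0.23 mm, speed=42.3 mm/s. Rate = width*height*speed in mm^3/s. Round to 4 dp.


Rate = 0.42 * 0.23 * 42.3 = 4.0862 mm^3/s


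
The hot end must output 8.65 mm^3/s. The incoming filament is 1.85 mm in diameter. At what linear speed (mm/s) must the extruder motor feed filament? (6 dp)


A = pi*(1.85/2)^2 = 2.688025
v = 8.65 / 2.688025 = 3.217976 mm/s


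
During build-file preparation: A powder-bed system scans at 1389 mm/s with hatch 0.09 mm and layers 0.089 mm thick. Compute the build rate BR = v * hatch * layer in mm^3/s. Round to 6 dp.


Rate = 1389 * 0.09 * 0.089 = 11.12589 mm^3/s


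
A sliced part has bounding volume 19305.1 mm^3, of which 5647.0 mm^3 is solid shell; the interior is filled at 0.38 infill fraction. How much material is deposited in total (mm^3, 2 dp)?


V_infill = (19305.1 - 5647.0) * 0.38 = 5190.08
V_total = 5647.0 + 5190.08 = 10837.08 mm^3


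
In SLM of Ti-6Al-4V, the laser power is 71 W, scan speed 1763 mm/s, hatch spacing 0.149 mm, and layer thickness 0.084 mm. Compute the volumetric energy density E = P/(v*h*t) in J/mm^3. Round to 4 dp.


E = 71 / (1763*0.149*0.084) = 3.2177 J/mm^3


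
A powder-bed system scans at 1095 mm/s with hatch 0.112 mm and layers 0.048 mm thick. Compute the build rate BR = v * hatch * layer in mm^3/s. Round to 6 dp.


Rate = 1095 * 0.112 * 0.048 = 5.88672 mm^3/s


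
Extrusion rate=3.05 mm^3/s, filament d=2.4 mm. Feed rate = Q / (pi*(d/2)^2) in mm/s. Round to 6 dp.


A = pi*(2.4/2)^2 = 4.523893
v = 3.05 / 4.523893 = 0.674198 mm/s


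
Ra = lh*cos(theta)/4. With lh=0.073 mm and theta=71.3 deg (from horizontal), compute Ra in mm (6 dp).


Ra = 0.073 * cos(71.3) / 4 = 0.005851 mm


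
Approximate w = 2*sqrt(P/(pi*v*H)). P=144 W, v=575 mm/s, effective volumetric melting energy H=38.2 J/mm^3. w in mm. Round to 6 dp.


w = 2*sqrt(144/(pi*575*38.2)) = 0.091363 mm


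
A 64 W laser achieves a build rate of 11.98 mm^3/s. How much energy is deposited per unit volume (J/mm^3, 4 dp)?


SE = 64 / 11.98 = 5.3422 J/mm^3


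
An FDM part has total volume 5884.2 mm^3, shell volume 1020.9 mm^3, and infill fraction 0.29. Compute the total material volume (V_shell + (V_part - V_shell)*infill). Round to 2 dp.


V_infill = (5884.2 - 1020.9) * 0.29 = 1410.36
V_total = 1020.9 + 1410.36 = 2431.26 mm^3


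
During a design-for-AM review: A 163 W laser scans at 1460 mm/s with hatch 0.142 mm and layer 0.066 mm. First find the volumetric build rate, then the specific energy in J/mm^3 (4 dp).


Build rate = 1460 * 0.142 * 0.066 = 13.68312 mm^3/s
SE = 163 / 13.68312 = 11.9125 J/mm^3


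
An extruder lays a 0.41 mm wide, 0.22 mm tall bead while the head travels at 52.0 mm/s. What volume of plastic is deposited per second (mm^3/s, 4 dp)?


Rate = 0.41 * 0.22 * 52.0 = 4.6904 mm^3/s


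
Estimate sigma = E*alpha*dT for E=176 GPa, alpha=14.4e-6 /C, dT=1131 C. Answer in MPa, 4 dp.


sigma = 176*1000 * 14.4e-6 * 1131 = 2866.4064 MPa


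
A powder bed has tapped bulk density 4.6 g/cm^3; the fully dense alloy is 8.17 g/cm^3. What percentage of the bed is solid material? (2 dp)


Packing = (4.6/8.17)*100 = 56.3 %


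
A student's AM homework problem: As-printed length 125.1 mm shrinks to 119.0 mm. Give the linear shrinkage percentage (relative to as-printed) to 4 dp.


Shrinkage = ((125.1-119.0)/125.1)*100 = 4.8761 %


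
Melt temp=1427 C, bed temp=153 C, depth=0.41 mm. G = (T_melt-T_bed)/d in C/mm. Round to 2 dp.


G = (1427-153)/0.41 = 3107.32 C/mm


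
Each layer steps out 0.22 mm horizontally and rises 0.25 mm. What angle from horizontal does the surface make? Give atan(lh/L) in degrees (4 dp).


angle = atan(0.25/0.22) = 48.6522 degrees


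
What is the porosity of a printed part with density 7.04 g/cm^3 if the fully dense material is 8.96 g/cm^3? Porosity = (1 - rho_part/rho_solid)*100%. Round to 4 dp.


Porosity = (1-7.04/8.96)*100 = 21.4286 %


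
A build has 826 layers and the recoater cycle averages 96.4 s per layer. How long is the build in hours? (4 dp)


t = 826 * 96.4 / 3600 = 22.1184 hrs


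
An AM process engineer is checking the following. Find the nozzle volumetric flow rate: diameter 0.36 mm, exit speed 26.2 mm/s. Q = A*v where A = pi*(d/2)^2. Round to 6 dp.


A = pi*(0.36/2)^2 = 0.1017876 mm^2
Q = 0.1017876 * 26.2 = 2.666835 mm^3/s


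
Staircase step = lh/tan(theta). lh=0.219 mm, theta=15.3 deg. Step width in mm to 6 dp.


step = 0.219 / tan(15.3) = 0.800529 mm


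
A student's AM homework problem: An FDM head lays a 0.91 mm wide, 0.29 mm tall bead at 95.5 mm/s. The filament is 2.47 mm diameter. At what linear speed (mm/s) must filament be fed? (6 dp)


Q = 0.91 * 0.29 * 95.5 = 25.20245 mm^3/s
A_fil = pi*(2.47/2)^2 = 4.79163566 mm^2
v_feed = 25.20245 / 4.79163566 = 5.259676 mm/s


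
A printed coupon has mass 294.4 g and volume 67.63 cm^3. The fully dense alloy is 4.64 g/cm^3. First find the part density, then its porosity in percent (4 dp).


rho_part = 294.4 / 67.63 = 4.35309774 g/cm^3
Porosity = (1 - 4.35309774/4.64)*100 = 6.1832 %


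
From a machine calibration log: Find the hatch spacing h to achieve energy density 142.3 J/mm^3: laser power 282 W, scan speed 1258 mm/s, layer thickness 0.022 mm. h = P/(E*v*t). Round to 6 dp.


h = 282 / (142.3*1258*0.022) = 0.071605 mm


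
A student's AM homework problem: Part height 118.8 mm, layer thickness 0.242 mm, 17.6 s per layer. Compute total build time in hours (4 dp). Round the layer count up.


Layers = ceil(118.8/0.242) = 491
t = 491 * 17.6 / 3600 = 2.4004 hrs


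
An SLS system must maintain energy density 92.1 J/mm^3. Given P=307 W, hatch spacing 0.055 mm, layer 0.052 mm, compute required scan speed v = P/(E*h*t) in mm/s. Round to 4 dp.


v = 307 / (92.1*0.055*0.052) = 1165.5012 mm/s


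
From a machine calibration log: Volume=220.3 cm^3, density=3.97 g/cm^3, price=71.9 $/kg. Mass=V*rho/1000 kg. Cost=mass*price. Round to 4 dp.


Mass = 220.3*3.97/1000 = 0.874591 kg
Cost = 0.874591 * 71.9 = 62.8831 $


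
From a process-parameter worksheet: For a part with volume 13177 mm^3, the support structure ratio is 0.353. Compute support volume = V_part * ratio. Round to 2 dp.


V_support = 13177 * 0.353 = 4651.48 mm^3


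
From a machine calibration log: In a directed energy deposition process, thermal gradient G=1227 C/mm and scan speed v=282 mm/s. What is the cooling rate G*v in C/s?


CR = 1227 * 282 = 346014 C/s


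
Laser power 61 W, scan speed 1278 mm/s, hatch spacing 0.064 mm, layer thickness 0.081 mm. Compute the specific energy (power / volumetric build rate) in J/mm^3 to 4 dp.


Build rate = 1278 * 0.064 * 0.081 = 6.625152 mm^3/s
SE = 61 / 6.625152 = 9.2073 J/mm^3


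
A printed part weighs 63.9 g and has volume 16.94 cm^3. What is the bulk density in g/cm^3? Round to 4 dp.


rho = 63.9 / 16.94 = 3.7721 g/cm^3


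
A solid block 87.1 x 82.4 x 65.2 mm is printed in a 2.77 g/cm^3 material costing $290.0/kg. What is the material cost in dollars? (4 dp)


V = 87.1 * 82.4 * 65.2 = 467943.008 mm^3 = 467.943008 cm^3
Mass = 467.943008 * 2.77 / 1000 = 1.29620213 kg
Cost = 1.29620213 * 290.0 = 375.8986 $


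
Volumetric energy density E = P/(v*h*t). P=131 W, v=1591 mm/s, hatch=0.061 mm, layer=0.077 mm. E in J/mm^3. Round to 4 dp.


E = 131 / (1591*0.061*0.077) = 17.5299 J/mm^3


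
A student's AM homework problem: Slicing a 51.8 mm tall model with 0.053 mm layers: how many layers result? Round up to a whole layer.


Layers = ceil(51.8/0.053) = 978


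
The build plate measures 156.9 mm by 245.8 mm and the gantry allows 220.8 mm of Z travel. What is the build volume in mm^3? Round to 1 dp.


V = 156.9 * 245.8 * 220.8 = 8515377.2 mm^3


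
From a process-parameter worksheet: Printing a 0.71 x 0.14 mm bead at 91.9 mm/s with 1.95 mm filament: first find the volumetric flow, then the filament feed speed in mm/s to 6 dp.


Q = 0.71 * 0.14 * 91.9 = 9.13486 mm^3/s
A_fil = pi*(1.95/2)^2 = 2.98647652 mm^2
v_feed = 9.13486 / 2.98647652 = 3.058742 mm/s


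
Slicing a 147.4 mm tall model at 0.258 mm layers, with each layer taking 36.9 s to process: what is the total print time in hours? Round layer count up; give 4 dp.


Layers = ceil(147.4/0.258) = 572
t = 572 * 36.9 / 3600 = 5.863 hrs
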